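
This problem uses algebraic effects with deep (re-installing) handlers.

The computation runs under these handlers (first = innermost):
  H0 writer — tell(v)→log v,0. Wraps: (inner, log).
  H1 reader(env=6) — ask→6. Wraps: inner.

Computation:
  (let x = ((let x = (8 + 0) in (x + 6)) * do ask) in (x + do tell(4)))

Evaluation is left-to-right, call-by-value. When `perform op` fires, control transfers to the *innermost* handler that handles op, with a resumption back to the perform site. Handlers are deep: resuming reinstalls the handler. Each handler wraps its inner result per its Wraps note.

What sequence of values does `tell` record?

Step-by-step:
ask @ H1 ⇒ 6
tell(4) @ H0 ⇒ log+=4
H0 returns (84, (4))
H1 returns (84, (4))
= (84, (4))

Answer: (4)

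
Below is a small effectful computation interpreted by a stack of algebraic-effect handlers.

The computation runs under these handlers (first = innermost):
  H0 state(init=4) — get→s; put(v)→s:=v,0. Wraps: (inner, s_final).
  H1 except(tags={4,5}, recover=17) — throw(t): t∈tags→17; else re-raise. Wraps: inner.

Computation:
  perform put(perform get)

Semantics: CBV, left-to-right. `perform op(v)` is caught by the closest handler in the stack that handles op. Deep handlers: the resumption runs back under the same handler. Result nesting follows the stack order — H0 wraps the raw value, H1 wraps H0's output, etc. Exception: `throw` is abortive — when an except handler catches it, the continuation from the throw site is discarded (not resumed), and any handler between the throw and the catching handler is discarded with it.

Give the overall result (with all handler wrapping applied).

Answer: (0, 4)

Working:
get @ H0 ⇒ 4
put(4) @ H0 ⇒ s:=4
H0 returns (0, 4)
H1 returns (0, 4)
= (0, 4)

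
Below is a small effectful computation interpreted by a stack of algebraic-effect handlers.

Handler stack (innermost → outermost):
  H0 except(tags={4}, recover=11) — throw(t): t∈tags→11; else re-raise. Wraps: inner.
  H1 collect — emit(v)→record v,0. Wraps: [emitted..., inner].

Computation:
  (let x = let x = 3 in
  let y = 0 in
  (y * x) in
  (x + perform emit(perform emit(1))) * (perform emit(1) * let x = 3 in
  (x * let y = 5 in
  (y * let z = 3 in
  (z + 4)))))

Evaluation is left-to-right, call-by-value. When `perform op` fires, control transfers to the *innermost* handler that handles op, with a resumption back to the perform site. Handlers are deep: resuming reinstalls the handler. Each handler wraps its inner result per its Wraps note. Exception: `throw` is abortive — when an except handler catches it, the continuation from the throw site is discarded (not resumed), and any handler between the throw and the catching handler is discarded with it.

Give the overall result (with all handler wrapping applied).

Answer: [1, 0, 1, 0]

Working:
emit(1) @ H1 ⇒ out+=1
emit(0) @ H1 ⇒ out+=0
emit(1) @ H1 ⇒ out+=1
H0 returns 0
H1 returns [1, 0, 1, 0]
= [1, 0, 1, 0]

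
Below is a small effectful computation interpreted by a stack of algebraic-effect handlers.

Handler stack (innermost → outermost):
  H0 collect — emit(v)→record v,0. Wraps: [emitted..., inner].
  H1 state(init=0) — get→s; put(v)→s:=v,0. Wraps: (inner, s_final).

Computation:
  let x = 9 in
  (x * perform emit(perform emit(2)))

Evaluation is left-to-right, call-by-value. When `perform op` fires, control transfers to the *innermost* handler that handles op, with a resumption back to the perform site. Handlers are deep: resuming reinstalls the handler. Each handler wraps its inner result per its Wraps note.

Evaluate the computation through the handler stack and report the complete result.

Step-by-step:
emit(2) @ H0 ⇒ out+=2
emit(0) @ H0 ⇒ out+=0
H0 returns [2, 0, 0]
H1 returns ([2, 0, 0], 0)
= ([2, 0, 0], 0)

Answer: ([2, 0, 0], 0)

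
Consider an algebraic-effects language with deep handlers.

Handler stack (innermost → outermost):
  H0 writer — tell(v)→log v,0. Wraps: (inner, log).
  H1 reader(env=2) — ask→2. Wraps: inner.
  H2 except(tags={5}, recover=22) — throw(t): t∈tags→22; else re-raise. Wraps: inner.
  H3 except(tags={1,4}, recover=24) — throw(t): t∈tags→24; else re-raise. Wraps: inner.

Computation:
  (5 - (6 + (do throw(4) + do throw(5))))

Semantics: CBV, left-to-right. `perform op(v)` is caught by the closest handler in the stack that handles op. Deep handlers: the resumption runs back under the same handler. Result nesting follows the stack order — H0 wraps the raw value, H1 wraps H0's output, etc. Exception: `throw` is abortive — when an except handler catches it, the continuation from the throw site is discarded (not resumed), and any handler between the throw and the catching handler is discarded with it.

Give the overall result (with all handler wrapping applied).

Step-by-step:
throw(4) @ H2 re-raised
throw(4) @ H3 caught ⇒ 24
= 24

Answer: 24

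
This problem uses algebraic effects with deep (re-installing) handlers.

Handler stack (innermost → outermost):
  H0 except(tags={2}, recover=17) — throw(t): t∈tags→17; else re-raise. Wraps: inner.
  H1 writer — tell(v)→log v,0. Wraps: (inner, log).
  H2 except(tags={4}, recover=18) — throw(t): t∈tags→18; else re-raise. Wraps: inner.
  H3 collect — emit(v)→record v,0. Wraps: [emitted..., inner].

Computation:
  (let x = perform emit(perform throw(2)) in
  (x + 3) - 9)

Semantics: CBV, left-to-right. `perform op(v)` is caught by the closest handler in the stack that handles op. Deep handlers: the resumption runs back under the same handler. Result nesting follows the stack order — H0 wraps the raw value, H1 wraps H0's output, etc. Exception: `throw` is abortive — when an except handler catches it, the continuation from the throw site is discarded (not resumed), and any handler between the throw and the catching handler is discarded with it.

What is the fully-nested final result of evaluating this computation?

Answer: [(17, ())]

Working:
throw(2) @ H0 caught ⇒ 17
H1 returns (17, ())
H2 returns (17, ())
H3 returns [(17, ())]
= [(17, ())]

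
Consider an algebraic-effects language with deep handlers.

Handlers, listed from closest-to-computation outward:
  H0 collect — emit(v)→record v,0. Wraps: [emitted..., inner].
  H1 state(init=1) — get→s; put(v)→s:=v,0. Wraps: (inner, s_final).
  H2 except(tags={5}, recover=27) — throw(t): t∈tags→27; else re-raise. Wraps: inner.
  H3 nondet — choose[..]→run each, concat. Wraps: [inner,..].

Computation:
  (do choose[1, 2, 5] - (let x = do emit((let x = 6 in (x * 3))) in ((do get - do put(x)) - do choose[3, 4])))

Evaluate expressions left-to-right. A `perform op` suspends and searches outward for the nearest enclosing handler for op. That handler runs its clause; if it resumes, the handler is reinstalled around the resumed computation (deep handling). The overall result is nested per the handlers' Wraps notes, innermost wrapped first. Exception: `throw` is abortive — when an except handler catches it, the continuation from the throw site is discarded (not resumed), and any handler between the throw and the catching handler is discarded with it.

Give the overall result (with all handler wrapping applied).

Evaluation trace:
choose[1, 2, 5] @ H3
  branch[0] choose=1:
    emit(18) @ H0 ⇒ out+=18
    get @ H1 ⇒ 1
    put(0) @ H1 ⇒ s:=0
    choose[3, 4] @ H3
      branch[0] choose=3:
        H0 returns [18, 3]
        H1 returns ([18, 3], 0)
        H2 returns ([18, 3], 0)
        H3 returns [([18, 3], 0)]
      branch[1] choose=4:
        H0 returns [18, 4]
        H1 returns ([18, 4], 0)
        H2 returns ([18, 4], 0)
        H3 returns [([18, 4], 0)]
  branch[1] choose=2:
    emit(18) @ H0 ⇒ out+=18
    get @ H1 ⇒ 1
    put(0) @ H1 ⇒ s:=0
    choose[3, 4] @ H3
      branch[0] choose=3:
        H0 returns [18, 4]
        H1 returns ([18, 4], 0)
        H2 returns ([18, 4], 0)
        H3 returns [([18, 4], 0)]
      branch[1] choose=4:
        H0 returns [18, 5]
        H1 returns ([18, 5], 0)
        H2 returns ([18, 5], 0)
        H3 returns [([18, 5], 0)]
  branch[2] choose=5:
    emit(18) @ H0 ⇒ out+=18
    get @ H1 ⇒ 1
    put(0) @ H1 ⇒ s:=0
    choose[3, 4] @ H3
      branch[0] choose=3:
        H0 returns [18, 7]
        H1 returns ([18, 7], 0)
        H2 returns ([18, 7], 0)
        H3 returns [([18, 7], 0)]
      branch[1] choose=4:
        H0 returns [18, 8]
        H1 returns ([18, 8], 0)
        H2 returns ([18, 8], 0)
        H3 returns [([18, 8], 0)]
= [([18, 3], 0), ([18, 4], 0), ([18, 4], 0), ([18, 5], 0), ([18, 7], 0), ([18, 8], 0)]

Answer: [([18, 3], 0), ([18, 4], 0), ([18, 4], 0), ([18, 5], 0), ([18, 7], 0), ([18, 8], 0)]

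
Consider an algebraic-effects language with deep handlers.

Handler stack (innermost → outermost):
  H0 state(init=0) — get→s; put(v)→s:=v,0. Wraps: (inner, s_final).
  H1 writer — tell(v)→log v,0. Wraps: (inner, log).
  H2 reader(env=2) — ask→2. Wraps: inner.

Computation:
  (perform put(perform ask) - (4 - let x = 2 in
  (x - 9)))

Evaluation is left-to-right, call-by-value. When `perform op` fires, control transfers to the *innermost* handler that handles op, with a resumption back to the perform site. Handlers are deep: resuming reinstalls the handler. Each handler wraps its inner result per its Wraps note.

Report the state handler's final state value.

Answer: 2

Evaluation trace:
ask @ H2 ⇒ 2
put(2) @ H0 ⇒ s:=2
H0 returns (-11, 2)
H1 returns ((-11, 2), ())
H2 returns ((-11, 2), ())
= ((-11, 2), ())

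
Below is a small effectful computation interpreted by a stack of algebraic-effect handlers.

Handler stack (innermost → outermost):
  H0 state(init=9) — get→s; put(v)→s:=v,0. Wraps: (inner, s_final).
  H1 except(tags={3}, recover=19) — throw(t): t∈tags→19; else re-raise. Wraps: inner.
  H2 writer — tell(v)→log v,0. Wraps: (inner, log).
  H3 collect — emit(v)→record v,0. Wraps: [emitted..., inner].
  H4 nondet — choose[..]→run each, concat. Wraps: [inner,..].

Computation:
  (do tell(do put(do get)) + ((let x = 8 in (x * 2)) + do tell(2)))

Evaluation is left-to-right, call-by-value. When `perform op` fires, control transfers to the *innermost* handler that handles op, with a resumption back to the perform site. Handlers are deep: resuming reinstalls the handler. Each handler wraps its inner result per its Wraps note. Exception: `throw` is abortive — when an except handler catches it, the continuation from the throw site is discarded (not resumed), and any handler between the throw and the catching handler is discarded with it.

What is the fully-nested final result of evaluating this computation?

Working:
get @ H0 ⇒ 9
put(9) @ H0 ⇒ s:=9
tell(0) @ H2 ⇒ log+=0
tell(2) @ H2 ⇒ log+=2
H0 returns (16, 9)
H1 returns (16, 9)
H2 returns ((16, 9), (0, 2))
H3 returns [((16, 9), (0, 2))]
H4 returns [[((16, 9), (0, 2))]]
= [[((16, 9), (0, 2))]]

Answer: [[((16, 9), (0, 2))]]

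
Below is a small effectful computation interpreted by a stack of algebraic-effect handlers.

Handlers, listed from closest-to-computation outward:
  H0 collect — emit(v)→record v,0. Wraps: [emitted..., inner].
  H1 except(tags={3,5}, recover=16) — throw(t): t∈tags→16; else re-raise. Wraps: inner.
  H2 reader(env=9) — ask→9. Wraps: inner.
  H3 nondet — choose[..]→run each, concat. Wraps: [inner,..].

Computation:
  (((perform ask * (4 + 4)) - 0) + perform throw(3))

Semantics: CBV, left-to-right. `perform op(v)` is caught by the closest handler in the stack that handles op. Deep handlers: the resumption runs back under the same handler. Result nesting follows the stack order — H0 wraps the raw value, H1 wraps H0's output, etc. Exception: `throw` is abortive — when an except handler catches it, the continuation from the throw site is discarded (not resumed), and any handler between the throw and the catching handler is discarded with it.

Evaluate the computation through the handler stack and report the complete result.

Step-by-step:
ask @ H2 ⇒ 9
throw(3) @ H1 caught ⇒ 16
H2 returns 16
H3 returns [16]
= [16]

Answer: [16]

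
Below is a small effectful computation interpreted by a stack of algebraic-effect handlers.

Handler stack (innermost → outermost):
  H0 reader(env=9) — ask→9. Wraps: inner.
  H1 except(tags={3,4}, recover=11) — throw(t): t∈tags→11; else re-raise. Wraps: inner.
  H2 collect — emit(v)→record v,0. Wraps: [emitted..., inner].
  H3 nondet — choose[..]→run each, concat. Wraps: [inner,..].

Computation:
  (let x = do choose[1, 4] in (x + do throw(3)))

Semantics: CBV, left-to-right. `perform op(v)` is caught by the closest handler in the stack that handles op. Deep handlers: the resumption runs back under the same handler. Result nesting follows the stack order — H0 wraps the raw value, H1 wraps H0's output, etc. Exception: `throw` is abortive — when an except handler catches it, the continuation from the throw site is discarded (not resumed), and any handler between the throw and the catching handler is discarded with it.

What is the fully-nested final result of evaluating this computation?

Answer: [[11], [11]]

Step-by-step:
choose[1, 4] @ H3
  branch[0] choose=1:
    throw(3) @ H1 caught ⇒ 11
    H2 returns [11]
    H3 returns [[11]]
  branch[1] choose=4:
    throw(3) @ H1 caught ⇒ 11
    H2 returns [11]
    H3 returns [[11]]
= [[11], [11]]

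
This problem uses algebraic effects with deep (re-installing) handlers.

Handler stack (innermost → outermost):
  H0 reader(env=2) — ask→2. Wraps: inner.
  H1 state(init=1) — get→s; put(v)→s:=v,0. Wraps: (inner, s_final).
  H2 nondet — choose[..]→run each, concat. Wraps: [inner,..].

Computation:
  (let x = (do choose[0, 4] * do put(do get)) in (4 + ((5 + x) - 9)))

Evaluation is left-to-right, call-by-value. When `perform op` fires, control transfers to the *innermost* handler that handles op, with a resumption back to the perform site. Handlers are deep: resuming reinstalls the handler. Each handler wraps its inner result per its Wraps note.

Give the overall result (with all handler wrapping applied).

Working:
choose[0, 4] @ H2
  branch[0] choose=0:
    get @ H1 ⇒ 1
    put(1) @ H1 ⇒ s:=1
    H0 returns 0
    H1 returns (0, 1)
    H2 returns [(0, 1)]
  branch[1] choose=4:
    get @ H1 ⇒ 1
    put(1) @ H1 ⇒ s:=1
    H0 returns 0
    H1 returns (0, 1)
    H2 returns [(0, 1)]
= [(0, 1), (0, 1)]

Answer: [(0, 1), (0, 1)]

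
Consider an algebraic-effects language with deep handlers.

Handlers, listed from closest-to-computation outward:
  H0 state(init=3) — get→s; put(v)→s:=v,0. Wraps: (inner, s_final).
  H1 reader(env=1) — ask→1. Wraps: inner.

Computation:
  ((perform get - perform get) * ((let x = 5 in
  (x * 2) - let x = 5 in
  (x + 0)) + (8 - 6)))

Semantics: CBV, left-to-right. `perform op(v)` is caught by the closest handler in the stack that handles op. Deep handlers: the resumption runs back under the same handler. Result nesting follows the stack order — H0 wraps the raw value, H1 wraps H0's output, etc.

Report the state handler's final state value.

Step-by-step:
get @ H0 ⇒ 3
get @ H0 ⇒ 3
H0 returns (0, 3)
H1 returns (0, 3)
= (0, 3)

Answer: 3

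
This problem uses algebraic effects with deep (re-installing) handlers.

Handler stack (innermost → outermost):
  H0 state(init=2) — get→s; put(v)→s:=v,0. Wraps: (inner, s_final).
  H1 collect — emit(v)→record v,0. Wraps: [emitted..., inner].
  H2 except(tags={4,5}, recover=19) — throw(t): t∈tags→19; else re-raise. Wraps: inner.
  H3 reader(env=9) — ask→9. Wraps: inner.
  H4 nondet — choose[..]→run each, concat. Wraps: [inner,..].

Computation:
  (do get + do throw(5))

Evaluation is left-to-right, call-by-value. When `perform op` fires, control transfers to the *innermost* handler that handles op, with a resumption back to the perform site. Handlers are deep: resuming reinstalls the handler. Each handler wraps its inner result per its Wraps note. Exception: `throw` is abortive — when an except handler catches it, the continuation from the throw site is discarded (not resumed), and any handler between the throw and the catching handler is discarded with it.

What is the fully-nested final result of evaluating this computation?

Working:
get @ H0 ⇒ 2
throw(5) @ H2 caught ⇒ 19
H3 returns 19
H4 returns [19]
= [19]

Answer: [19]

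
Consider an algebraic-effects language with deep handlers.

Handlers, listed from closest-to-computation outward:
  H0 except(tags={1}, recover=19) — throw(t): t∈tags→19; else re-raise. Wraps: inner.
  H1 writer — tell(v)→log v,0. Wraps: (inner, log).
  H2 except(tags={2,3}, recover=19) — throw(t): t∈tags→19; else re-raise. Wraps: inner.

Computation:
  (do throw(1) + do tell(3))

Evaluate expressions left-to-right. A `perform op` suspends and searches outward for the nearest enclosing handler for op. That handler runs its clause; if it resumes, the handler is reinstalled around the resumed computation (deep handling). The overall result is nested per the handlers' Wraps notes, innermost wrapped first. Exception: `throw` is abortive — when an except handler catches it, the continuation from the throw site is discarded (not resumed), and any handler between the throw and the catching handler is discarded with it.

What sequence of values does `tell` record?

Evaluation trace:
throw(1) @ H0 caught ⇒ 19
H1 returns (19, ())
H2 returns (19, ())
= (19, ())

Answer: ()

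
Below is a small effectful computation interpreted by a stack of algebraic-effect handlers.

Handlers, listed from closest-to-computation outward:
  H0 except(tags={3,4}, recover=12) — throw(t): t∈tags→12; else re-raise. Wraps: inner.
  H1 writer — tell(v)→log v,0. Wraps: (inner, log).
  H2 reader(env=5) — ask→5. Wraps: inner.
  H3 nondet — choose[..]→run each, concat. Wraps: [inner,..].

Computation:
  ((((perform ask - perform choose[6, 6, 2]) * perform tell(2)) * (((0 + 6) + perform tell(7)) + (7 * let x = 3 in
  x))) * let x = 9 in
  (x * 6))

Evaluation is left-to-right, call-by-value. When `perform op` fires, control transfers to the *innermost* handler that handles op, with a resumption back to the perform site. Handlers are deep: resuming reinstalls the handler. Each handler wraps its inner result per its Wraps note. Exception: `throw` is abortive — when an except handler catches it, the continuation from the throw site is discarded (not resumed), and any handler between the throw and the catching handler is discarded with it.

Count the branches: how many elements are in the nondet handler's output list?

Step-by-step:
ask @ H2 ⇒ 5
choose[6, 6, 2] @ H3
  branch[0] choose=6:
    tell(2) @ H1 ⇒ log+=2
    tell(7) @ H1 ⇒ log+=7
    H0 returns 0
    H1 returns (0, (2, 7))
    H2 returns (0, (2, 7))
    H3 returns [(0, (2, 7))]
  branch[1] choose=6:
    tell(2) @ H1 ⇒ log+=2
    tell(7) @ H1 ⇒ log+=7
    H0 returns 0
    H1 returns (0, (2, 7))
    H2 returns (0, (2, 7))
    H3 returns [(0, (2, 7))]
  branch[2] choose=2:
    tell(2) @ H1 ⇒ log+=2
    tell(7) @ H1 ⇒ log+=7
    H0 returns 0
    H1 returns (0, (2, 7))
    H2 returns (0, (2, 7))
    H3 returns [(0, (2, 7))]
= [(0, (2, 7)), (0, (2, 7)), (0, (2, 7))]

Answer: 3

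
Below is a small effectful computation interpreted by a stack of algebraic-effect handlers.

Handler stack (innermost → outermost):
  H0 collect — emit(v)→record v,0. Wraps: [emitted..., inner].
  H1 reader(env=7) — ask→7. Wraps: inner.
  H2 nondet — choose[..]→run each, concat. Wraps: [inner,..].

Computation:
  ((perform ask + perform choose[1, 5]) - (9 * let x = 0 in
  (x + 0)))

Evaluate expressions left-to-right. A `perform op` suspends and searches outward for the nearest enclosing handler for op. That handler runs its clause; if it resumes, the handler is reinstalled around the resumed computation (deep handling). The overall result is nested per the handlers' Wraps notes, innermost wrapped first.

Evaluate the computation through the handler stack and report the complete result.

Evaluation trace:
ask @ H1 ⇒ 7
choose[1, 5] @ H2
  branch[0] choose=1:
    H0 returns [8]
    H1 returns [8]
    H2 returns [[8]]
  branch[1] choose=5:
    H0 returns [12]
    H1 returns [12]
    H2 returns [[12]]
= [[8], [12]]

Answer: [[8], [12]]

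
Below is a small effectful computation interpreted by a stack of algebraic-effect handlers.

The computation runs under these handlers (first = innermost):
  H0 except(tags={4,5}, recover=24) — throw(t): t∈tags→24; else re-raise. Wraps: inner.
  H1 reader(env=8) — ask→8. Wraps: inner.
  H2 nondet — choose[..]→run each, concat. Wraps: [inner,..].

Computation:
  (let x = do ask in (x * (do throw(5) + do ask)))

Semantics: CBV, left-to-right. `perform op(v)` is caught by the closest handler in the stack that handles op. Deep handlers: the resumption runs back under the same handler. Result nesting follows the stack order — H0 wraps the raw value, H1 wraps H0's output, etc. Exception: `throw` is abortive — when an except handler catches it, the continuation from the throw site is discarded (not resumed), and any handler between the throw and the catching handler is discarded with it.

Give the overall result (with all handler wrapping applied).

Answer: [24]

Evaluation trace:
ask @ H1 ⇒ 8
throw(5) @ H0 caught ⇒ 24
H1 returns 24
H2 returns [24]
= [24]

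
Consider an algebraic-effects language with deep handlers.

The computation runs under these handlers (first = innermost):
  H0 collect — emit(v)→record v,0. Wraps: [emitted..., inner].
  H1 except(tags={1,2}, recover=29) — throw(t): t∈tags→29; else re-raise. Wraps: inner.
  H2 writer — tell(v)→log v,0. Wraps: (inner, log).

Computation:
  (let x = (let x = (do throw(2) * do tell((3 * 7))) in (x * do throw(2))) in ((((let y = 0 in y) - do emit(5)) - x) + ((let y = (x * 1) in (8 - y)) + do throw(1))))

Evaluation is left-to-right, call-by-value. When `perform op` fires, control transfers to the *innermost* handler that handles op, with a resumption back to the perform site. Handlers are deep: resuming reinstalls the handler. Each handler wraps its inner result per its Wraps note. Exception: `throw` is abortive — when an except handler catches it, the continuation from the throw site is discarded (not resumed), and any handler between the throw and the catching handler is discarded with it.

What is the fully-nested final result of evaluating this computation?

Evaluation trace:
throw(2) @ H1 caught ⇒ 29
H2 returns (29, ())
= (29, ())

Answer: (29, ())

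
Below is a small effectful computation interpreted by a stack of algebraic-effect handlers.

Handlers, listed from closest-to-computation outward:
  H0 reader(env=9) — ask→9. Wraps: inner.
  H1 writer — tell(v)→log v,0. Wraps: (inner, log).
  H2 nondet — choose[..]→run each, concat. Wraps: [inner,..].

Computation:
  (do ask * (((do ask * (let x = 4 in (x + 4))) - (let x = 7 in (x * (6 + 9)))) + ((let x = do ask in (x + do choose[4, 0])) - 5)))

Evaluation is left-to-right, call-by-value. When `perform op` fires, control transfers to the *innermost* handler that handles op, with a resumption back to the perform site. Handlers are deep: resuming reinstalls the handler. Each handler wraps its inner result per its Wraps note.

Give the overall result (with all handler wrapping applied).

Step-by-step:
ask @ H0 ⇒ 9
ask @ H0 ⇒ 9
ask @ H0 ⇒ 9
choose[4, 0] @ H2
  branch[0] choose=4:
    H0 returns -225
    H1 returns (-225, ())
    H2 returns [(-225, ())]
  branch[1] choose=0:
    H0 returns -261
    H1 returns (-261, ())
    H2 returns [(-261, ())]
= [(-225, ()), (-261, ())]

Answer: [(-225, ()), (-261, ())]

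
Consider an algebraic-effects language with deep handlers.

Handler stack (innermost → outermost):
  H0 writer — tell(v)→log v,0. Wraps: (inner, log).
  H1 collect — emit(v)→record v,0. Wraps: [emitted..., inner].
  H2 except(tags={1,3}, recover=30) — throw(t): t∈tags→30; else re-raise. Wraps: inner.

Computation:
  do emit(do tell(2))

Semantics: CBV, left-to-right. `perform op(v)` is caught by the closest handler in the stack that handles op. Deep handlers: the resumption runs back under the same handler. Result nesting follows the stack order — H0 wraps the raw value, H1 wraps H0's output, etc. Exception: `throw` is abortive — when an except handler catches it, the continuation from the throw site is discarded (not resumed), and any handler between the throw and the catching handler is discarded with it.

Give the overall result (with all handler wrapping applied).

Working:
tell(2) @ H0 ⇒ log+=2
emit(0) @ H1 ⇒ out+=0
H0 returns (0, (2))
H1 returns [0, (0, (2))]
H2 returns [0, (0, (2))]
= [0, (0, (2))]

Answer: [0, (0, (2))]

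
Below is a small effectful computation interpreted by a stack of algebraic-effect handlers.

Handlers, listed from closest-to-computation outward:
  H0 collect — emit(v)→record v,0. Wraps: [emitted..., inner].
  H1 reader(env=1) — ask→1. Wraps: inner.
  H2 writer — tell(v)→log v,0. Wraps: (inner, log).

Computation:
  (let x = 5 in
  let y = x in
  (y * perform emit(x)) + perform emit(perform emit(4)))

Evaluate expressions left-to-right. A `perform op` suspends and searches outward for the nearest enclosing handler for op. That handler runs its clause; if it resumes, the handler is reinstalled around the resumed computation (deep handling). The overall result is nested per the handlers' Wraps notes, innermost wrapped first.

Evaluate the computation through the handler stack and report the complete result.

Evaluation trace:
emit(5) @ H0 ⇒ out+=5
emit(4) @ H0 ⇒ out+=4
emit(0) @ H0 ⇒ out+=0
H0 returns [5, 4, 0, 0]
H1 returns [5, 4, 0, 0]
H2 returns ([5, 4, 0, 0], ())
= ([5, 4, 0, 0], ())

Answer: ([5, 4, 0, 0], ())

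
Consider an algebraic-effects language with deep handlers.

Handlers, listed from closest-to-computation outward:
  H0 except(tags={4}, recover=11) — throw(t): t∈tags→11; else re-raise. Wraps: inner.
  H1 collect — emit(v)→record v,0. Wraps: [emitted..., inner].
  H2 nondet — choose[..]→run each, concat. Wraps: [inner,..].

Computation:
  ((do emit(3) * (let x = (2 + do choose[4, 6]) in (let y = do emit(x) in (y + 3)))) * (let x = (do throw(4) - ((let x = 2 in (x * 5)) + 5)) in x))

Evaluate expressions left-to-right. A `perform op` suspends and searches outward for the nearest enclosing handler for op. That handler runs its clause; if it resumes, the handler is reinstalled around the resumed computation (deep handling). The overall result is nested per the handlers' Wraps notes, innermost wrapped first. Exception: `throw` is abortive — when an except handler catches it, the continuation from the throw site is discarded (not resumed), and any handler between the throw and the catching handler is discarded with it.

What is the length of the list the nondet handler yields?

Step-by-step:
emit(3) @ H1 ⇒ out+=3
choose[4, 6] @ H2
  branch[0] choose=4:
    emit(6) @ H1 ⇒ out+=6
    throw(4) @ H0 caught ⇒ 11
    H1 returns [3, 6, 11]
    H2 returns [[3, 6, 11]]
  branch[1] choose=6:
    emit(8) @ H1 ⇒ out+=8
    throw(4) @ H0 caught ⇒ 11
    H1 returns [3, 8, 11]
    H2 returns [[3, 8, 11]]
= [[3, 6, 11], [3, 8, 11]]

Answer: 2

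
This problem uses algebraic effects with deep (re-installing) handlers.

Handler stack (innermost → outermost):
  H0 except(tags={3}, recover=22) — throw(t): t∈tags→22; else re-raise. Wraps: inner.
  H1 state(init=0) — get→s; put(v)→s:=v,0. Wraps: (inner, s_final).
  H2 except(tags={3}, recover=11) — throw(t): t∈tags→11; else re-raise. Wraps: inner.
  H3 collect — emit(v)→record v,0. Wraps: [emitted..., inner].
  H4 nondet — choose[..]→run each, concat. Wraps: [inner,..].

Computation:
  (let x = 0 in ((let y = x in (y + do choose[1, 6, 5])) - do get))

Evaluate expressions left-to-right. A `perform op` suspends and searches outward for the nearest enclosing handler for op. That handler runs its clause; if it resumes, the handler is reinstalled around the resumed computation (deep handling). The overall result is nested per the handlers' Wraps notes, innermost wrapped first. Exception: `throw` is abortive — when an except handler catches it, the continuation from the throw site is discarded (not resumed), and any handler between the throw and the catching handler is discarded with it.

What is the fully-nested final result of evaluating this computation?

Working:
choose[1, 6, 5] @ H4
  branch[0] choose=1:
    get @ H1 ⇒ 0
    H0 returns 1
    H1 returns (1, 0)
    H2 returns (1, 0)
    H3 returns [(1, 0)]
    H4 returns [[(1, 0)]]
  branch[1] choose=6:
    get @ H1 ⇒ 0
    H0 returns 6
    H1 returns (6, 0)
    H2 returns (6, 0)
    H3 returns [(6, 0)]
    H4 returns [[(6, 0)]]
  branch[2] choose=5:
    get @ H1 ⇒ 0
    H0 returns 5
    H1 returns (5, 0)
    H2 returns (5, 0)
    H3 returns [(5, 0)]
    H4 returns [[(5, 0)]]
= [[(1, 0)], [(6, 0)], [(5, 0)]]

Answer: [[(1, 0)], [(6, 0)], [(5, 0)]]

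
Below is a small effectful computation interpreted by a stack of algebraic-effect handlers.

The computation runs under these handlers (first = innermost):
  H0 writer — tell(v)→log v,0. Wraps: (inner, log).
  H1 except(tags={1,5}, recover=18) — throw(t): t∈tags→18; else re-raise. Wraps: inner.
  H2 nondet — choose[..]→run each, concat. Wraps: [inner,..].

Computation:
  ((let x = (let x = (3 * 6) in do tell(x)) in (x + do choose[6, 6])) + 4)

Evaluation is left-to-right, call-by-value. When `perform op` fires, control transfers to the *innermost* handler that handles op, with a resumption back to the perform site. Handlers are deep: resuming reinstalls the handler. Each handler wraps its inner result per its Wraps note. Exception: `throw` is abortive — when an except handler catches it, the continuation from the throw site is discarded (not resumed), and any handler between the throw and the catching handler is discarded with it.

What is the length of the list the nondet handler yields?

Evaluation trace:
tell(18) @ H0 ⇒ log+=18
choose[6, 6] @ H2
  branch[0] choose=6:
    H0 returns (10, (18))
    H1 returns (10, (18))
    H2 returns [(10, (18))]
  branch[1] choose=6:
    H0 returns (10, (18))
    H1 returns (10, (18))
    H2 returns [(10, (18))]
= [(10, (18)), (10, (18))]

Answer: 2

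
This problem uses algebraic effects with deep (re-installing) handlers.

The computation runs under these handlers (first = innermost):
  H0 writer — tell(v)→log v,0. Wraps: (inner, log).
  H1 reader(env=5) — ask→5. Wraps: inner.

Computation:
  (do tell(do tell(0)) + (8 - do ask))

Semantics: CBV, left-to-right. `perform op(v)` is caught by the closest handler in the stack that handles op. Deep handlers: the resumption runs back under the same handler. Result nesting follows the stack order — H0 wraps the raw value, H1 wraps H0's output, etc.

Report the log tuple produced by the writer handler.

Working:
tell(0) @ H0 ⇒ log+=0
tell(0) @ H0 ⇒ log+=0
ask @ H1 ⇒ 5
H0 returns (3, (0, 0))
H1 returns (3, (0, 0))
= (3, (0, 0))

Answer: (0, 0)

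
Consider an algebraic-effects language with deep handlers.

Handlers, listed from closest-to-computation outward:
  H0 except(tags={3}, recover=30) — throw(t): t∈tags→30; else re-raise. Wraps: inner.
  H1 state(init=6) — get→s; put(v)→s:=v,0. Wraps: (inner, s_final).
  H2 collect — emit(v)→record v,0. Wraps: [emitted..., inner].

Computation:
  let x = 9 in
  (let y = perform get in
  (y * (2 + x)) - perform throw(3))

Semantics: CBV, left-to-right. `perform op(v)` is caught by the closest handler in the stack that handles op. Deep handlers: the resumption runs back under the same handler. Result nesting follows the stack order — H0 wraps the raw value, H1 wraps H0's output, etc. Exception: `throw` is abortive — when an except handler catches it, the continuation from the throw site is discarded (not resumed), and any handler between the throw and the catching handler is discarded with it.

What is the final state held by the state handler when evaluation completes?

Step-by-step:
get @ H1 ⇒ 6
throw(3) @ H0 caught ⇒ 30
H1 returns (30, 6)
H2 returns [(30, 6)]
= [(30, 6)]

Answer: 6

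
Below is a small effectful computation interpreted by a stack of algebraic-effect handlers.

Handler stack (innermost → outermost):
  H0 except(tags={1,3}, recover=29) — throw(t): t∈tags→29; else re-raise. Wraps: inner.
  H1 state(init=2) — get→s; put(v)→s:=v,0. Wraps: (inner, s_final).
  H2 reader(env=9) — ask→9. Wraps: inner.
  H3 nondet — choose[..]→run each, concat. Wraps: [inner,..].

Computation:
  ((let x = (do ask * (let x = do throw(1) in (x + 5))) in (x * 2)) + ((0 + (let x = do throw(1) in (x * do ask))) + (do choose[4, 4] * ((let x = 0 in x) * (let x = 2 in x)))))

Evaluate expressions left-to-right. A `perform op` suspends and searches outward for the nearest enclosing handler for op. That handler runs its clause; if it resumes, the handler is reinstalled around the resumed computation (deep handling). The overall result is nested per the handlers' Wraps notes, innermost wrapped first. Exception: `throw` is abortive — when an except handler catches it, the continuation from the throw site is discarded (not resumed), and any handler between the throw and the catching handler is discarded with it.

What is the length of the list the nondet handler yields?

Working:
ask @ H2 ⇒ 9
throw(1) @ H0 caught ⇒ 29
H1 returns (29, 2)
H2 returns (29, 2)
H3 returns [(29, 2)]
= [(29, 2)]

Answer: 1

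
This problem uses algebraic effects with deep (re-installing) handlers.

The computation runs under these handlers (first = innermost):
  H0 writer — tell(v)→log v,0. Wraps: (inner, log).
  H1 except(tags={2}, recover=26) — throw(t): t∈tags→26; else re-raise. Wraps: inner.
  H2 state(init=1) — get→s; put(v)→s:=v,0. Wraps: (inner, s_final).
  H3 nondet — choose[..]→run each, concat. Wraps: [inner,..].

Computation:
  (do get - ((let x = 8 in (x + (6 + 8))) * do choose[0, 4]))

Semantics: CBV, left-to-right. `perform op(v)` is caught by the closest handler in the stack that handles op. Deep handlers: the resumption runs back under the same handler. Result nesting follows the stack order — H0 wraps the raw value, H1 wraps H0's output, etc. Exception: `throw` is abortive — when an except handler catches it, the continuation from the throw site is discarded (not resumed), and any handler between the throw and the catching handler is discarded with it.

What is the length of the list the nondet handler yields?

Working:
get @ H2 ⇒ 1
choose[0, 4] @ H3
  branch[0] choose=0:
    H0 returns (1, ())
    H1 returns (1, ())
    H2 returns ((1, ()), 1)
    H3 returns [((1, ()), 1)]
  branch[1] choose=4:
    H0 returns (-87, ())
    H1 returns (-87, ())
    H2 returns ((-87, ()), 1)
    H3 returns [((-87, ()), 1)]
= [((1, ()), 1), ((-87, ()), 1)]

Answer: 2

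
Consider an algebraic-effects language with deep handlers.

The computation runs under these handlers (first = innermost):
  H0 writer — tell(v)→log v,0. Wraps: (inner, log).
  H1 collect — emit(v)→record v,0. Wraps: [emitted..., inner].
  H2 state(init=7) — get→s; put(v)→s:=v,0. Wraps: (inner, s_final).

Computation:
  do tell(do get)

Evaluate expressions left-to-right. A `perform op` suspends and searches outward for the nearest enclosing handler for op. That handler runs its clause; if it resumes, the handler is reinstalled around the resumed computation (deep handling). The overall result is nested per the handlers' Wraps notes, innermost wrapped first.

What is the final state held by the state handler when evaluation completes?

Answer: 7

Step-by-step:
get @ H2 ⇒ 7
tell(7) @ H0 ⇒ log+=7
H0 returns (0, (7))
H1 returns [(0, (7))]
H2 returns ([(0, (7))], 7)
= ([(0, (7))], 7)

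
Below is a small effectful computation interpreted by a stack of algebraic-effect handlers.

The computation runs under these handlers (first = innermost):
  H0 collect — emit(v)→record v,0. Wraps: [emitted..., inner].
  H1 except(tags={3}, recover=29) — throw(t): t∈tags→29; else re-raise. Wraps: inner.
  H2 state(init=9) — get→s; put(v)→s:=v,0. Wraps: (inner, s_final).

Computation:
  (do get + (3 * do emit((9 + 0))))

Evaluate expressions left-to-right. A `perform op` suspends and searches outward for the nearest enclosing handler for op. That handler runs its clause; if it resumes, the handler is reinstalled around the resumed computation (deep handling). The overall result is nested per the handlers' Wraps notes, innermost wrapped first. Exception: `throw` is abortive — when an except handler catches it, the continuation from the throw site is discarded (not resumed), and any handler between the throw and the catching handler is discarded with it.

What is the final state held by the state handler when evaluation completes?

Answer: 9

Evaluation trace:
get @ H2 ⇒ 9
emit(9) @ H0 ⇒ out+=9
H0 returns [9, 9]
H1 returns [9, 9]
H2 returns ([9, 9], 9)
= ([9, 9], 9)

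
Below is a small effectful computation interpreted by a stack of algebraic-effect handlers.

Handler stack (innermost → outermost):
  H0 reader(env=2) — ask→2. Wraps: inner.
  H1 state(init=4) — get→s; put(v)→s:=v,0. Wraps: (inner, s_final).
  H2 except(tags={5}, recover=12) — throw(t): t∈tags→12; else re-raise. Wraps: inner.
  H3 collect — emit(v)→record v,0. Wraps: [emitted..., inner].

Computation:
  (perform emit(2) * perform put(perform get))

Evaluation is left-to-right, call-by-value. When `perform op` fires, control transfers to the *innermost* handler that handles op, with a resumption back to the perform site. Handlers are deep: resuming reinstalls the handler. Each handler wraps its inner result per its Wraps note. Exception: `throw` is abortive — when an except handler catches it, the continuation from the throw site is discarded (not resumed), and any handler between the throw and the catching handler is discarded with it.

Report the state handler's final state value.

Answer: 4

Working:
emit(2) @ H3 ⇒ out+=2
get @ H1 ⇒ 4
put(4) @ H1 ⇒ s:=4
H0 returns 0
H1 returns (0, 4)
H2 returns (0, 4)
H3 returns [2, (0, 4)]
= [2, (0, 4)]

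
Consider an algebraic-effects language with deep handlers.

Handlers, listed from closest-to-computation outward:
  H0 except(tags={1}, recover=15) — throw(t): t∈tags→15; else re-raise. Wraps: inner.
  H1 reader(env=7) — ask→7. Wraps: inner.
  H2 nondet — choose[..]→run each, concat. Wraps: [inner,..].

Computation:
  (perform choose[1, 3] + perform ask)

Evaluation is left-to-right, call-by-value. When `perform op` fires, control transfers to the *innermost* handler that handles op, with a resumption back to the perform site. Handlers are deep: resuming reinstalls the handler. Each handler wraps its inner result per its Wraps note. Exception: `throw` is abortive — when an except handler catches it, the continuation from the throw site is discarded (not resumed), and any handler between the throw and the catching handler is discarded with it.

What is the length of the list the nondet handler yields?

Evaluation trace:
choose[1, 3] @ H2
  branch[0] choose=1:
    ask @ H1 ⇒ 7
    H0 returns 8
    H1 returns 8
    H2 returns [8]
  branch[1] choose=3:
    ask @ H1 ⇒ 7
    H0 returns 10
    H1 returns 10
    H2 returns [10]
= [8, 10]

Answer: 2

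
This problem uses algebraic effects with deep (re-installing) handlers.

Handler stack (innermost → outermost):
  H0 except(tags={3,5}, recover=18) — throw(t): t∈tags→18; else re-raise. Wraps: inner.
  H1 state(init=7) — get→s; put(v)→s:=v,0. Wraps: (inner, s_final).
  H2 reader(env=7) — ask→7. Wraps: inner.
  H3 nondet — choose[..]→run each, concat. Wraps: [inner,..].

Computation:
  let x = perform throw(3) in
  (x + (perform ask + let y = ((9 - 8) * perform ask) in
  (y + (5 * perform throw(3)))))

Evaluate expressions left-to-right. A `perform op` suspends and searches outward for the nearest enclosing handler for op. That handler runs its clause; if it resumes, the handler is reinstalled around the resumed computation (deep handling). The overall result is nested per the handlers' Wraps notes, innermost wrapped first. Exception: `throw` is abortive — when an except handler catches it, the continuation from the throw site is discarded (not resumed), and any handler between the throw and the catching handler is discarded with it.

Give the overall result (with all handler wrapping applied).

Step-by-step:
throw(3) @ H0 caught ⇒ 18
H1 returns (18, 7)
H2 returns (18, 7)
H3 returns [(18, 7)]
= [(18, 7)]

Answer: [(18, 7)]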